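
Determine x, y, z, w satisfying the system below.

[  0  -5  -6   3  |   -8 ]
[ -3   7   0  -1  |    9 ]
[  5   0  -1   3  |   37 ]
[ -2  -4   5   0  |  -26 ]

(5, 4, 0, 4)

Forward elimination on [A|b]:
R1 <-> R2   (pivot in column 1 was zero)
[ -3   7   0  -1    9 ]
[  0  -5  -6   3   -8 ]
[  5   0  -1   3   37 ]
[ -2  -4   5   0  -26 ]
R3 <- R3 - (-5/3)*R1:  [    0  35/3    -1   4/3    52 ]
R4 <- R4 - (2/3)*R1:  [     0  -26/3      5    2/3    -32 ]
R3 <- R3 - (-7/3)*R2:  [     0      0    -15   25/3  100/3 ]
R4 <- R4 - (26/15)*R2:  [       0        0     77/5   -68/15  -272/15 ]
R4 <- R4 - (-77/75)*R3:  [      0       0       0  181/45  724/45 ]
Row echelon form:
[ -3   7    0      -1  |       9 ]
[  0  -5   -6       3  |      -8 ]
[  0   0  -15    25/3  |   100/3 ]
[  0   0    0  181/45  |  724/45 ]
Back-substitution:
w = (724/45) / (181/45) = 4
z = (100/3 - (25/3)*(4)) / -15 = 0
y = (-8 - (-6)*(0) - (3)*(4)) / -5 = 4
x = (9 - (7)*(4) - (-1)*(4)) / -3 = 5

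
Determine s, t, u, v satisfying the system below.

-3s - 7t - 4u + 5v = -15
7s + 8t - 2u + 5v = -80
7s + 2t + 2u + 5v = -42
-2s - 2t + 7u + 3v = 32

(-3, -3, 5, -5)

Forward elimination on [A|b]:
R2 <- R2 - (-7/3)*R1:  [     0  -25/3  -34/3   50/3   -115 ]
R3 <- R3 - (-7/3)*R1:  [     0  -43/3  -22/3   50/3    -77 ]
R4 <- R4 - (2/3)*R1:  [    0   8/3  29/3  -1/3    42 ]
R3 <- R3 - (43/25)*R2:  [      0       0  304/25     -12   604/5 ]
R4 <- R4 - (-8/25)*R2:  [      0       0  151/25       5    26/5 ]
R4 <- R4 - (151/304)*R3:  [        0         0         0    833/76  -4165/76 ]
Row echelon form:
[ -3     -7      -4       5  |       -15 ]
[  0  -25/3   -34/3    50/3  |      -115 ]
[  0      0  304/25     -12  |     604/5 ]
[  0      0       0  833/76  |  -4165/76 ]
Back-substitution:
v = (-4165/76) / (833/76) = -5
u = (604/5 - (-12)*(-5)) / (304/25) = 5
t = (-115 - (-34/3)*(5) - (50/3)*(-5)) / (-25/3) = -3
s = (-15 - (-7)*(-3) - (-4)*(5) - (5)*(-5)) / -3 = -3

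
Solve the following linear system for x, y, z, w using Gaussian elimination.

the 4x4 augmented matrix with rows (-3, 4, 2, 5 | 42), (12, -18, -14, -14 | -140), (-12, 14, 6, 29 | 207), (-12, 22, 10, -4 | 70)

Forward elimination on [A|b]:
R2 <- R2 - (-4)*R1:  [  0  -2  -6   6  28 ]
R3 <- R3 - (4)*R1:  [  0  -2  -2   9  39 ]
R4 <- R4 - (4)*R1:  [   0    6    2  -24  -98 ]
R3 <- R3 - (1)*R2:  [  0   0   4   3  11 ]
R4 <- R4 - (-3)*R2:  [   0    0  -16   -6  -14 ]
R4 <- R4 - (-4)*R3:  [  0   0   0   6  30 ]
Row echelon form:
[ -3   4   2  5  |  42 ]
[  0  -2  -6  6  |  28 ]
[  0   0   4  3  |  11 ]
[  0   0   0  6  |  30 ]
Back-substitution:
w = (30) / 6 = 5
z = (11 - (3)*(5)) / 4 = -1
y = (28 - (-6)*(-1) - (6)*(5)) / -2 = 4
x = (42 - (4)*(4) - (2)*(-1) - (5)*(5)) / -3 = -1

(-1, 4, -1, 5)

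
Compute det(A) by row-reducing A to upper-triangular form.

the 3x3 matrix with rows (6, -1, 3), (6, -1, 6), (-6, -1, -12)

Forward elimination:
R2 <- R2 - (1)*R1:  [ 0  0  3 ]
R3 <- R3 - (-1)*R1:  [  0  -2  -9 ]
R2 <-> R3   (pivot in column 2 was zero)
[ 6  -1   3 ]
[ 0  -2  -9 ]
[ 0   0   3 ]
Upper-triangular form:
[ 6  -1   3 ]
[ 0  -2  -9 ]
[ 0   0   3 ]
det(A) = (-1)^1 * (6) * (-2) * (3) = 36  (1 row swap -> sign -1)

det(A) = 36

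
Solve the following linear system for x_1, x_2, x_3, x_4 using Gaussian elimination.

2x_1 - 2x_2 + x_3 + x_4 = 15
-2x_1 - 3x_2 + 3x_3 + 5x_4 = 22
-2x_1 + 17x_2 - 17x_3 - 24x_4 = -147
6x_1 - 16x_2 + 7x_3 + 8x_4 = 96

(2, -3, 4, 1)

Forward elimination on [A|b]:
R2 <- R2 - (-1)*R1:  [  0  -5   4   6  37 ]
R3 <- R3 - (-1)*R1:  [    0    15   -16   -23  -132 ]
R4 <- R4 - (3)*R1:  [   0  -10    4    5   51 ]
R3 <- R3 - (-3)*R2:  [   0    0   -4   -5  -21 ]
R4 <- R4 - (2)*R2:  [   0    0   -4   -7  -23 ]
R4 <- R4 - (1)*R3:  [  0   0   0  -2  -2 ]
Row echelon form:
[ 2  -2   1   1  |   15 ]
[ 0  -5   4   6  |   37 ]
[ 0   0  -4  -5  |  -21 ]
[ 0   0   0  -2  |   -2 ]
Back-substitution:
x_4 = (-2) / -2 = 1
x_3 = (-21 - (-5)*(1)) / -4 = 4
x_2 = (37 - (4)*(4) - (6)*(1)) / -5 = -3
x_1 = (15 - (-2)*(-3) - (1)*(4) - (1)*(1)) / 2 = 2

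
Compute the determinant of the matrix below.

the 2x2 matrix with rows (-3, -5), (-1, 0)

Forward elimination:
R2 <- R2 - (1/3)*R1:  [   0  5/3 ]
Upper-triangular form:
[ -3   -5 ]
[  0  5/3 ]
det(A) = (-1)^0 * (-3) * (5/3) = -5  (0 row swaps -> sign +1)

det(A) = -5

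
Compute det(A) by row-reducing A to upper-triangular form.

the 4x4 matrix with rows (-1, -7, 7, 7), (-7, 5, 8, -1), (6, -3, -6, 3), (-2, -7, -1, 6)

Forward elimination:
R2 <- R2 - (7)*R1:  [   0   54  -41  -50 ]
R3 <- R3 - (-6)*R1:  [   0  -45   36   45 ]
R4 <- R4 - (2)*R1:  [   0    7  -15   -8 ]
R3 <- R3 - (-5/6)*R2:  [    0     0  11/6  10/3 ]
R4 <- R4 - (7/54)*R2:  [       0        0  -523/54   -41/27 ]
R4 <- R4 - (-523/99)*R3:  [      0       0       0  177/11 ]
Upper-triangular form:
[ -1  -7     7       7 ]
[  0  54   -41     -50 ]
[  0   0  11/6    10/3 ]
[  0   0     0  177/11 ]
det(A) = (-1)^0 * (-1) * (54) * (11/6) * (177/11) = -1593  (0 row swaps -> sign +1)

det(A) = -1593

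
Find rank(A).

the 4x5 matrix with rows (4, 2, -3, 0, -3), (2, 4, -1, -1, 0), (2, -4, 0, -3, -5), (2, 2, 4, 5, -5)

Row reduction:
R2 <- R2 - (1/2)*R1:  [   0    3  1/2   -1  3/2 ]
R3 <- R3 - (1/2)*R1:  [    0    -5   3/2    -3  -7/2 ]
R4 <- R4 - (1/2)*R1:  [    0     1  11/2     5  -7/2 ]
R3 <- R3 - (-5/3)*R2:  [     0      0    7/3  -14/3     -1 ]
R4 <- R4 - (1/3)*R2:  [    0     0  16/3  16/3    -4 ]
R4 <- R4 - (16/7)*R3:  [     0      0      0     16  -12/7 ]
Row echelon form:
[ 4  2   -3      0     -3 ]
[ 0  3  1/2     -1    3/2 ]
[ 0  0  7/3  -14/3     -1 ]
[ 0  0    0     16  -12/7 ]
Nonzero rows / pivot columns: 4

rank(A) = 4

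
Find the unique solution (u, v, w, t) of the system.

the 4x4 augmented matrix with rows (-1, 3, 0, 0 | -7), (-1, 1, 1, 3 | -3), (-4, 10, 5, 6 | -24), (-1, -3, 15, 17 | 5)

(1, -2, 0, 0)

Forward elimination on [A|b]:
R2 <- R2 - (1)*R1:  [  0  -2   1   3   4 ]
R3 <- R3 - (4)*R1:  [  0  -2   5   6   4 ]
R4 <- R4 - (1)*R1:  [  0  -6  15  17  12 ]
R3 <- R3 - (1)*R2:  [ 0  0  4  3  0 ]
R4 <- R4 - (3)*R2:  [  0   0  12   8   0 ]
R4 <- R4 - (3)*R3:  [  0   0   0  -1   0 ]
Row echelon form:
[ -1   3  0   0  |  -7 ]
[  0  -2  1   3  |   4 ]
[  0   0  4   3  |   0 ]
[  0   0  0  -1  |   0 ]
Back-substitution:
t = (0) / -1 = 0
w = (0 - (3)*(0)) / 4 = 0
v = (4 - (1)*(0) - (3)*(0)) / -2 = -2
u = (-7 - (3)*(-2)) / -1 = 1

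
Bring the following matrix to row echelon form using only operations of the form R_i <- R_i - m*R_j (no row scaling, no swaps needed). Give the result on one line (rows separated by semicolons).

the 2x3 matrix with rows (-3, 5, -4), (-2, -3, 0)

REF = [-3 5 -4; 0 -19/3 8/3]

Forward elimination:
R2 <- R2 - (2/3)*R1:  [     0  -19/3    8/3 ]
Row echelon form:
[ -3      5   -4 ]
[  0  -19/3  8/3 ]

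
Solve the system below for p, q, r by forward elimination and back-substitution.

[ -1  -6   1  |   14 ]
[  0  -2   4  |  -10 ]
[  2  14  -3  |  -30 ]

Forward elimination on [A|b]:
R3 <- R3 - (-2)*R1:  [  0   2  -1  -2 ]
R3 <- R3 - (-1)*R2:  [   0    0    3  -12 ]
Row echelon form:
[ -1  -6  1  |   14 ]
[  0  -2  4  |  -10 ]
[  0   0  3  |  -12 ]
Back-substitution:
r = (-12) / 3 = -4
q = (-10 - (4)*(-4)) / -2 = -3
p = (14 - (-6)*(-3) - (1)*(-4)) / -1 = 0

(0, -3, -4)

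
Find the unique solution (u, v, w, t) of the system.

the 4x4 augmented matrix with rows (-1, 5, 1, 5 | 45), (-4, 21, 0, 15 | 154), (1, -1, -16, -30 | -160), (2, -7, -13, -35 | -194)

Forward elimination on [A|b]:
R2 <- R2 - (4)*R1:  [   0    1   -4   -5  -26 ]
R3 <- R3 - (-1)*R1:  [    0     4   -15   -25  -115 ]
R4 <- R4 - (-2)*R1:  [    0     3   -11   -25  -104 ]
R3 <- R3 - (4)*R2:  [   0    0    1   -5  -11 ]
R4 <- R4 - (3)*R2:  [   0    0    1  -10  -26 ]
R4 <- R4 - (1)*R3:  [   0    0    0   -5  -15 ]
Row echelon form:
[ -1  5   1   5  |   45 ]
[  0  1  -4  -5  |  -26 ]
[  0  0   1  -5  |  -11 ]
[  0  0   0  -5  |  -15 ]
Back-substitution:
t = (-15) / -5 = 3
w = (-11 - (-5)*(3)) / 1 = 4
v = (-26 - (-4)*(4) - (-5)*(3)) / 1 = 5
u = (45 - (5)*(5) - (1)*(4) - (5)*(3)) / -1 = -1

(-1, 5, 4, 3)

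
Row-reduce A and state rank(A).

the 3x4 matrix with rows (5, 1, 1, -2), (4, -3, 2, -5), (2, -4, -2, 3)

rank(A) = 3

Row reduction:
R2 <- R2 - (4/5)*R1:  [     0  -19/5    6/5  -17/5 ]
R3 <- R3 - (2/5)*R1:  [     0  -22/5  -12/5   19/5 ]
R3 <- R3 - (22/19)*R2:  [      0       0  -72/19  147/19 ]
Row echelon form:
[ 5      1       1      -2 ]
[ 0  -19/5     6/5   -17/5 ]
[ 0      0  -72/19  147/19 ]
Nonzero rows / pivot columns: 3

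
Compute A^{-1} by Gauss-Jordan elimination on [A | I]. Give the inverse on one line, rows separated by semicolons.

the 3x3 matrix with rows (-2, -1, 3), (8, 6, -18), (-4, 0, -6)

Gauss-Jordan on [A | I]:
R1 <- (1/-2)*R1:  [    1   1/2  -3/2  |  -1/2     0     0 ]
R2 <- R2 - (8)*R1:  [  0   2  -6  |   4   1   0 ]
R3 <- R3 - (-4)*R1:  [   0    2  -12  |   -2    0    1 ]
R2 <- (1/2)*R2:  [   0    1   -3  |    2  1/2    0 ]
R1 <- R1 - (1/2)*R2:  [    1     0     0  |  -3/2  -1/4     0 ]
R3 <- R3 - (2)*R2:  [  0   0  -6  |  -6  -1   1 ]
R3 <- (1/-6)*R3:  [    0     0     1  |     1   1/6  -1/6 ]
R2 <- R2 - (-3)*R3:  [    0     1     0  |     5     1  -1/2 ]
Right block of [I | A^{-1}] is the inverse:
[ -3/2  -1/4     0 ]
[    5     1  -1/2 ]
[    1   1/6  -1/6 ]

inverse = [-3/2 -1/4 0; 5 1 -1/2; 1 1/6 -1/6]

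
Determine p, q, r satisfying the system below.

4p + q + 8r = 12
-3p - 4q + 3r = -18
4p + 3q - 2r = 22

Forward elimination on [A|b]:
R2 <- R2 - (-3/4)*R1:  [     0  -13/4      9     -9 ]
R3 <- R3 - (1)*R1:  [   0    2  -10   10 ]
R3 <- R3 - (-8/13)*R2:  [      0       0  -58/13   58/13 ]
Row echelon form:
[ 4      1       8  |     12 ]
[ 0  -13/4       9  |     -9 ]
[ 0      0  -58/13  |  58/13 ]
Back-substitution:
r = (58/13) / (-58/13) = -1
q = (-9 - (9)*(-1)) / (-13/4) = 0
p = (12 - (1)*(0) - (8)*(-1)) / 4 = 5

(5, 0, -1)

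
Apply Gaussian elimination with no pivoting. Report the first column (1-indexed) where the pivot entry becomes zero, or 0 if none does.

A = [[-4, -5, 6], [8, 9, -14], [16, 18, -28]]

Naive forward elimination:
R2 <- R2 - (-2)*R1:  [  0  -1  -2 ]
R3 <- R3 - (-4)*R1:  [  0  -2  -4 ]
R3 <- R3 - (2)*R2:  [ 0  0  0 ]
Matrix at this point:
[ -4  -5   6 ]
[  0  -1  -2 ]
[  0   0   0 ]
Pivot entry (3,3) in the last row is zero and there are no rows below to swap with -> zero pivot in column 3 (A is singular).

first zero-pivot column = 3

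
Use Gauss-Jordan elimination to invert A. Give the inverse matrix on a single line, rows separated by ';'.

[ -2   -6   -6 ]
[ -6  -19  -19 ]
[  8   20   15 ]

Gauss-Jordan on [A | I]:
R1 <- (1/-2)*R1:  [    1     3     3  |  -1/2     0     0 ]
R2 <- R2 - (-6)*R1:  [  0  -1  -1  |  -3   1   0 ]
R3 <- R3 - (8)*R1:  [  0  -4  -9  |   4   0   1 ]
R2 <- (1/-1)*R2:  [  0   1   1  |   3  -1   0 ]
R1 <- R1 - (3)*R2:  [     1      0      0  |  -19/2      3      0 ]
R3 <- R3 - (-4)*R2:  [  0   0  -5  |  16  -4   1 ]
R3 <- (1/-5)*R3:  [     0      0      1  |  -16/5    4/5   -1/5 ]
R2 <- R2 - (1)*R3:  [    0     1     0  |  31/5  -9/5   1/5 ]
Right block of [I | A^{-1}] is the inverse:
[ -19/2     3     0 ]
[  31/5  -9/5   1/5 ]
[ -16/5   4/5  -1/5 ]

inverse = [-19/2 3 0; 31/5 -9/5 1/5; -16/5 4/5 -1/5]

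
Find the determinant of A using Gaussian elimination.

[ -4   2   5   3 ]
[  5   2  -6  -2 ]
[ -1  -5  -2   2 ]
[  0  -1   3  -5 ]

Forward elimination:
R2 <- R2 - (-5/4)*R1:  [   0  9/2  1/4  7/4 ]
R3 <- R3 - (1/4)*R1:  [     0  -11/2  -13/4    5/4 ]
R3 <- R3 - (-11/9)*R2:  [      0       0  -53/18   61/18 ]
R4 <- R4 - (-2/9)*R2:  [      0       0   55/18  -83/18 ]
R4 <- R4 - (-55/53)*R3:  [      0       0       0  -58/53 ]
Upper-triangular form:
[ -4    2       5       3 ]
[  0  9/2     1/4     7/4 ]
[  0    0  -53/18   61/18 ]
[  0    0       0  -58/53 ]
det(A) = (-1)^0 * (-4) * (9/2) * (-53/18) * (-58/53) = -58  (0 row swaps -> sign +1)

det(A) = -58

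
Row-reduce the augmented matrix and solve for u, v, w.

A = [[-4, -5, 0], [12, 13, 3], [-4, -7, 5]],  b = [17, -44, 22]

(2, -5, -1)

Forward elimination on [A|b]:
R2 <- R2 - (-3)*R1:  [  0  -2   3   7 ]
R3 <- R3 - (1)*R1:  [  0  -2   5   5 ]
R3 <- R3 - (1)*R2:  [  0   0   2  -2 ]
Row echelon form:
[ -4  -5  0  |  17 ]
[  0  -2  3  |   7 ]
[  0   0  2  |  -2 ]
Back-substitution:
w = (-2) / 2 = -1
v = (7 - (3)*(-1)) / -2 = -5
u = (17 - (-5)*(-5)) / -4 = 2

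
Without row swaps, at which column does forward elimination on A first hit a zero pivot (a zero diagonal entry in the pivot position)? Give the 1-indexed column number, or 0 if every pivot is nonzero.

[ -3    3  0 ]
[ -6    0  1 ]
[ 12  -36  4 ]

first zero-pivot column = 3

Naive forward elimination:
R2 <- R2 - (2)*R1:  [  0  -6   1 ]
R3 <- R3 - (-4)*R1:  [   0  -24    4 ]
R3 <- R3 - (4)*R2:  [ 0  0  0 ]
Matrix at this point:
[ -3   3  0 ]
[  0  -6  1 ]
[  0   0  0 ]
Pivot entry (3,3) in the last row is zero and there are no rows below to swap with -> zero pivot in column 3 (A is singular).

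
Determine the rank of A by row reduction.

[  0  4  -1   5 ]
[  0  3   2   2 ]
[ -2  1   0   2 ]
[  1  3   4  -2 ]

Row reduction:
R1 <-> R3   (pivot in column 1 was zero)
[ -2  1   0   2 ]
[  0  3   2   2 ]
[  0  4  -1   5 ]
[  1  3   4  -2 ]
R4 <- R4 - (-1/2)*R1:  [   0  7/2    4   -1 ]
R3 <- R3 - (4/3)*R2:  [     0      0  -11/3    7/3 ]
R4 <- R4 - (7/6)*R2:  [     0      0    5/3  -10/3 ]
R4 <- R4 - (-5/11)*R3:  [      0       0       0  -25/11 ]
Row echelon form:
[ -2  1      0       2 ]
[  0  3      2       2 ]
[  0  0  -11/3     7/3 ]
[  0  0      0  -25/11 ]
Nonzero rows / pivot columns: 4

rank(A) = 4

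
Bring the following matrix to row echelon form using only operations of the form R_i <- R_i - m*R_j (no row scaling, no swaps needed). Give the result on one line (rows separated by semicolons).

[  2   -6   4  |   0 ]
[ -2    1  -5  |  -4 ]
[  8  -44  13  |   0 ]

REF = [2 -6 4 0; 0 -5 -1 -4; 0 0 1 16]

Forward elimination:
R2 <- R2 - (-1)*R1:  [  0  -5  -1  -4 ]
R3 <- R3 - (4)*R1:  [   0  -20   -3    0 ]
R3 <- R3 - (4)*R2:  [  0   0   1  16 ]
Row echelon form:
[ 2  -6   4  |   0 ]
[ 0  -5  -1  |  -4 ]
[ 0   0   1  |  16 ]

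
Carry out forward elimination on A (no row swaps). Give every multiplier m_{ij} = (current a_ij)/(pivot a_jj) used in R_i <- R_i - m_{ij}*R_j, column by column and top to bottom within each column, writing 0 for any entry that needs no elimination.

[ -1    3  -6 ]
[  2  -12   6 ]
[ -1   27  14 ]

Forward elimination:
R2 <- R2 - (-2)*R1:  [  0  -6  -6 ]
R3 <- R3 - (1)*R1:  [  0  24  20 ]
R3 <- R3 - (-4)*R2:  [  0   0  -4 ]
Multipliers (in order of application): m_{21} = -2, m_{31} = 1, m_{32} = -4

multipliers: -2, 1, -4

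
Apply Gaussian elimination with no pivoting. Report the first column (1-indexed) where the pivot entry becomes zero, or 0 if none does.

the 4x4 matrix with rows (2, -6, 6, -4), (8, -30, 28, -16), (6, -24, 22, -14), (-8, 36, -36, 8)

first zero-pivot column = 3

Naive forward elimination:
R2 <- R2 - (4)*R1:  [  0  -6   4   0 ]
R3 <- R3 - (3)*R1:  [  0  -6   4  -2 ]
R4 <- R4 - (-4)*R1:  [   0   12  -12   -8 ]
R3 <- R3 - (1)*R2:  [  0   0   0  -2 ]
R4 <- R4 - (-2)*R2:  [  0   0  -4  -8 ]
Matrix at this point:
[ 2  -6   6  -4 ]
[ 0  -6   4   0 ]
[ 0   0   0  -2 ]
[ 0   0  -4  -8 ]
Pivot entry (3,3) is zero but row 4 has -4 in column 3 -> naive elimination stops; a row interchange (e.g. R3 <-> R4) would be required here.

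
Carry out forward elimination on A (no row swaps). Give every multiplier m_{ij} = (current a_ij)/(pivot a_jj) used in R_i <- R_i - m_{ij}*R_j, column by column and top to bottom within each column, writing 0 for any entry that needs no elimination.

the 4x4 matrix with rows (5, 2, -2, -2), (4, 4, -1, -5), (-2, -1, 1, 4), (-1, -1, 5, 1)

multipliers: 4/5, -2/5, -1/5, -1/12, -1/4, 19

Forward elimination:
R2 <- R2 - (4/5)*R1:  [     0   12/5    3/5  -17/5 ]
R3 <- R3 - (-2/5)*R1:  [    0  -1/5   1/5  16/5 ]
R4 <- R4 - (-1/5)*R1:  [    0  -3/5  23/5   3/5 ]
R3 <- R3 - (-1/12)*R2:  [     0      0    1/4  35/12 ]
R4 <- R4 - (-1/4)*R2:  [    0     0  19/4  -1/4 ]
R4 <- R4 - (19)*R3:  [      0       0       0  -167/3 ]
Multipliers (in order of application): m_{21} = 4/5, m_{31} = -2/5, m_{41} = -1/5, m_{32} = -1/12, m_{42} = -1/4, m_{43} = 19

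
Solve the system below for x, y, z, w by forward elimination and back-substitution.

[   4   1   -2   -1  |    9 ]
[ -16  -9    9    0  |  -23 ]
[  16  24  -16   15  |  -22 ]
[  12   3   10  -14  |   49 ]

Forward elimination on [A|b]:
R2 <- R2 - (-4)*R1:  [  0  -5   1  -4  13 ]
R3 <- R3 - (4)*R1:  [   0   20   -8   19  -58 ]
R4 <- R4 - (3)*R1:  [   0    0   16  -11   22 ]
R3 <- R3 - (-4)*R2:  [  0   0  -4   3  -6 ]
R4 <- R4 - (-4)*R3:  [  0   0   0   1  -2 ]
Row echelon form:
[ 4   1  -2  -1  |   9 ]
[ 0  -5   1  -4  |  13 ]
[ 0   0  -4   3  |  -6 ]
[ 0   0   0   1  |  -2 ]
Back-substitution:
w = (-2) / 1 = -2
z = (-6 - (3)*(-2)) / -4 = 0
y = (13 - (1)*(0) - (-4)*(-2)) / -5 = -1
x = (9 - (1)*(-1) - (-2)*(0) - (-1)*(-2)) / 4 = 2

(2, -1, 0, -2)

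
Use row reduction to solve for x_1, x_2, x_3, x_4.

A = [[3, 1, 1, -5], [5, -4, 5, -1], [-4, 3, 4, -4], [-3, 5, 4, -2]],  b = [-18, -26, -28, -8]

Forward elimination on [A|b]:
R2 <- R2 - (5/3)*R1:  [     0  -17/3   10/3   22/3      4 ]
R3 <- R3 - (-4/3)*R1:  [     0   13/3   16/3  -32/3    -52 ]
R4 <- R4 - (-1)*R1:  [   0    6    5   -7  -26 ]
R3 <- R3 - (-13/17)*R2:  [       0        0   134/17   -86/17  -832/17 ]
R4 <- R4 - (-18/17)*R2:  [       0        0   145/17    13/17  -370/17 ]
R4 <- R4 - (145/134)*R3:  [       0        0        0   418/67  2090/67 ]
Row echelon form:
[ 3      1       1      -5  |      -18 ]
[ 0  -17/3    10/3    22/3  |        4 ]
[ 0      0  134/17  -86/17  |  -832/17 ]
[ 0      0       0  418/67  |  2090/67 ]
Back-substitution:
x_4 = (2090/67) / (418/67) = 5
x_3 = (-832/17 - (-86/17)*(5)) / (134/17) = -3
x_2 = (4 - (10/3)*(-3) - (22/3)*(5)) / (-17/3) = 4
x_1 = (-18 - (1)*(4) - (1)*(-3) - (-5)*(5)) / 3 = 2

(2, 4, -3, 5)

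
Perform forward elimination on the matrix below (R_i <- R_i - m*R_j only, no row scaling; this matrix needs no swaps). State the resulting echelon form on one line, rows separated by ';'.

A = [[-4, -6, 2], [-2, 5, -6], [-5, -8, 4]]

Forward elimination:
R2 <- R2 - (1/2)*R1:  [  0   8  -7 ]
R3 <- R3 - (5/4)*R1:  [    0  -1/2   3/2 ]
R3 <- R3 - (-1/16)*R2:  [     0      0  17/16 ]
Row echelon form:
[ -4  -6      2 ]
[  0   8     -7 ]
[  0   0  17/16 ]

REF = [-4 -6 2; 0 8 -7; 0 0 17/16]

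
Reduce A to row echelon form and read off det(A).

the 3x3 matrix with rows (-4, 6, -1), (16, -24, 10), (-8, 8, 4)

Forward elimination:
R2 <- R2 - (-4)*R1:  [ 0  0  6 ]
R3 <- R3 - (2)*R1:  [  0  -4   6 ]
R2 <-> R3   (pivot in column 2 was zero)
[ -4   6  -1 ]
[  0  -4   6 ]
[  0   0   6 ]
Upper-triangular form:
[ -4   6  -1 ]
[  0  -4   6 ]
[  0   0   6 ]
det(A) = (-1)^1 * (-4) * (-4) * (6) = -96  (1 row swap -> sign -1)

det(A) = -96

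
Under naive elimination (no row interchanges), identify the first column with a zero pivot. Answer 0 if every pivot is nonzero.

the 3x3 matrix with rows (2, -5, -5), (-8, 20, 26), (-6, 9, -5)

first zero-pivot column = 2

Naive forward elimination:
R2 <- R2 - (-4)*R1:  [ 0  0  6 ]
R3 <- R3 - (-3)*R1:  [   0   -6  -20 ]
Matrix at this point:
[ 2  -5   -5 ]
[ 0   0    6 ]
[ 0  -6  -20 ]
Pivot entry (2,2) is zero but row 3 has -6 in column 2 -> naive elimination stops; a row interchange (e.g. R2 <-> R3) would be required here.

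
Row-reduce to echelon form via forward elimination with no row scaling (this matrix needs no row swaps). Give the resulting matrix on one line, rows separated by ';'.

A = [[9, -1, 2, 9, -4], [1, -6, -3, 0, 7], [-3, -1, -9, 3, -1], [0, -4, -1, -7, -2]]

REF = [9 -1 2 9 -4; 0 -53/9 -29/9 -1 67/9; 0 0 -403/53 330/53 -213/53; 0 0 0 -2155/403 -3097/403]

Forward elimination:
R2 <- R2 - (1/9)*R1:  [     0  -53/9  -29/9     -1   67/9 ]
R3 <- R3 - (-1/3)*R1:  [     0   -4/3  -25/3      6   -7/3 ]
R3 <- R3 - (12/53)*R2:  [       0        0  -403/53   330/53  -213/53 ]
R4 <- R4 - (36/53)*R2:  [       0        0    63/53  -335/53  -374/53 ]
R4 <- R4 - (-63/403)*R3:  [         0          0          0  -2155/403  -3097/403 ]
Row echelon form:
[ 9     -1        2          9         -4 ]
[ 0  -53/9    -29/9         -1       67/9 ]
[ 0      0  -403/53     330/53    -213/53 ]
[ 0      0        0  -2155/403  -3097/403 ]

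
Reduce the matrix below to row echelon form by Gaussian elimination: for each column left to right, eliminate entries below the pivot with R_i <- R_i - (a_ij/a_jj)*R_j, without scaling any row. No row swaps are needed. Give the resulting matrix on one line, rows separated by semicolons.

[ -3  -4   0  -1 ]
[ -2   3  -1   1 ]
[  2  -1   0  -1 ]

Forward elimination:
R2 <- R2 - (2/3)*R1:  [    0  17/3    -1   5/3 ]
R3 <- R3 - (-2/3)*R1:  [     0  -11/3      0   -5/3 ]
R3 <- R3 - (-11/17)*R2:  [      0       0  -11/17  -10/17 ]
Row echelon form:
[ -3    -4       0      -1 ]
[  0  17/3      -1     5/3 ]
[  0     0  -11/17  -10/17 ]

REF = [-3 -4 0 -1; 0 17/3 -1 5/3; 0 0 -11/17 -10/17]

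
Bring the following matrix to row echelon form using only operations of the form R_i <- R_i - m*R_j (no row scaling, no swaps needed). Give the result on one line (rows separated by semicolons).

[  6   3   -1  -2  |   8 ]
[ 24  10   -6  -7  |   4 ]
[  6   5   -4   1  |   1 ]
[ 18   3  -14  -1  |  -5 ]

REF = [6 3 -1 -2 8; 0 -2 -2 1 -28; 0 0 -5 4 -35; 0 0 0 -2 90]

Forward elimination:
R2 <- R2 - (4)*R1:  [   0   -2   -2    1  -28 ]
R3 <- R3 - (1)*R1:  [  0   2  -3   3  -7 ]
R4 <- R4 - (3)*R1:  [   0   -6  -11    5  -29 ]
R3 <- R3 - (-1)*R2:  [   0    0   -5    4  -35 ]
R4 <- R4 - (3)*R2:  [  0   0  -5   2  55 ]
R4 <- R4 - (1)*R3:  [  0   0   0  -2  90 ]
Row echelon form:
[ 6   3  -1  -2  |    8 ]
[ 0  -2  -2   1  |  -28 ]
[ 0   0  -5   4  |  -35 ]
[ 0   0   0  -2  |   90 ]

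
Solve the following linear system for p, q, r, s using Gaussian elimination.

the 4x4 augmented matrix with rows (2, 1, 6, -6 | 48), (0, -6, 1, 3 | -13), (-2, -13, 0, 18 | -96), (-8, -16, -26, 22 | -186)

Forward elimination on [A|b]:
R3 <- R3 - (-1)*R1:  [   0  -12    6   12  -48 ]
R4 <- R4 - (-4)*R1:  [   0  -12   -2   -2    6 ]
R3 <- R3 - (2)*R2:  [   0    0    4    6  -22 ]
R4 <- R4 - (2)*R2:  [  0   0  -4  -8  32 ]
R4 <- R4 - (-1)*R3:  [  0   0   0  -2  10 ]
Row echelon form:
[ 2   1  6  -6  |   48 ]
[ 0  -6  1   3  |  -13 ]
[ 0   0  4   6  |  -22 ]
[ 0   0  0  -2  |   10 ]
Back-substitution:
s = (10) / -2 = -5
r = (-22 - (6)*(-5)) / 4 = 2
q = (-13 - (1)*(2) - (3)*(-5)) / -6 = 0
p = (48 - (1)*(0) - (6)*(2) - (-6)*(-5)) / 2 = 3

(3, 0, 2, -5)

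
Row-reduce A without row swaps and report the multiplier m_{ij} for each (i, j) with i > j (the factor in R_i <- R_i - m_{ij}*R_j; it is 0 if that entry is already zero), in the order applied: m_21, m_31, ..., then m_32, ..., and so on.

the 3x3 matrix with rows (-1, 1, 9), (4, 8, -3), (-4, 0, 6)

Forward elimination:
R2 <- R2 - (-4)*R1:  [  0  12  33 ]
R3 <- R3 - (4)*R1:  [   0   -4  -30 ]
R3 <- R3 - (-1/3)*R2:  [   0    0  -19 ]
Multipliers (in order of application): m_{21} = -4, m_{31} = 4, m_{32} = -1/3

multipliers: -4, 4, -1/3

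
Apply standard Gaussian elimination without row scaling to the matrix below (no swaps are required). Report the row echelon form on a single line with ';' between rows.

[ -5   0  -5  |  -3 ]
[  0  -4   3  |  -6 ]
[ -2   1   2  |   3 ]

Forward elimination:
R3 <- R3 - (2/5)*R1:  [    0     1     4  21/5 ]
R3 <- R3 - (-1/4)*R2:  [     0      0   19/4  27/10 ]
Row echelon form:
[ -5   0    -5  |     -3 ]
[  0  -4     3  |     -6 ]
[  0   0  19/4  |  27/10 ]

REF = [-5 0 -5 -3; 0 -4 3 -6; 0 0 19/4 27/10]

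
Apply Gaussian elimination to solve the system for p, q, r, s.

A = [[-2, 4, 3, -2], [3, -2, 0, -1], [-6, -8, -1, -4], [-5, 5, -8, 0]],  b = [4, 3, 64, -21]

Forward elimination on [A|b]:
R2 <- R2 - (-3/2)*R1:  [   0    4  9/2   -4    9 ]
R3 <- R3 - (3)*R1:  [   0  -20  -10    2   52 ]
R4 <- R4 - (5/2)*R1:  [     0     -5  -31/2      5    -31 ]
R3 <- R3 - (-5)*R2:  [    0     0  25/2   -18    97 ]
R4 <- R4 - (-5/4)*R2:  [     0      0  -79/8      0  -79/4 ]
R4 <- R4 - (-79/100)*R3:  [       0        0        0  -711/50  1422/25 ]
Row echelon form:
[ -2  4     3       -2  |        4 ]
[  0  4   9/2       -4  |        9 ]
[  0  0  25/2      -18  |       97 ]
[  0  0     0  -711/50  |  1422/25 ]
Back-substitution:
s = (1422/25) / (-711/50) = -4
r = (97 - (-18)*(-4)) / (25/2) = 2
q = (9 - (9/2)*(2) - (-4)*(-4)) / 4 = -4
p = (4 - (4)*(-4) - (3)*(2) - (-2)*(-4)) / -2 = -3

(-3, -4, 2, -4)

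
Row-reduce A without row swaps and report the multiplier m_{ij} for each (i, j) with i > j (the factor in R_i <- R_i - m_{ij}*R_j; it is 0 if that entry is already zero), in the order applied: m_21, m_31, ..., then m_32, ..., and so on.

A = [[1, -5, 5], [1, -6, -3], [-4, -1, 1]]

multipliers: 1, -4, 21

Forward elimination:
R2 <- R2 - (1)*R1:  [  0  -1  -8 ]
R3 <- R3 - (-4)*R1:  [   0  -21   21 ]
R3 <- R3 - (21)*R2:  [   0    0  189 ]
Multipliers (in order of application): m_{21} = 1, m_{31} = -4, m_{32} = 21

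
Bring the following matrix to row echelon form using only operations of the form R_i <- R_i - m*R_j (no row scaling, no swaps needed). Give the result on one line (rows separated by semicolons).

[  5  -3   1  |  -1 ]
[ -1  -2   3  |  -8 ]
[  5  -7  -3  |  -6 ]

Forward elimination:
R2 <- R2 - (-1/5)*R1:  [     0  -13/5   16/5  -41/5 ]
R3 <- R3 - (1)*R1:  [  0  -4  -4  -5 ]
R3 <- R3 - (20/13)*R2:  [       0        0  -116/13    99/13 ]
Row echelon form:
[ 5     -3        1  |     -1 ]
[ 0  -13/5     16/5  |  -41/5 ]
[ 0      0  -116/13  |  99/13 ]

REF = [5 -3 1 -1; 0 -13/5 16/5 -41/5; 0 0 -116/13 99/13]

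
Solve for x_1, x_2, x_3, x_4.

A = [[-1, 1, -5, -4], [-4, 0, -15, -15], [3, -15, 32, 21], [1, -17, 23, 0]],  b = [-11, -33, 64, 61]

Forward elimination on [A|b]:
R2 <- R2 - (4)*R1:  [  0  -4   5   1  11 ]
R3 <- R3 - (-3)*R1:  [   0  -12   17    9   31 ]
R4 <- R4 - (-1)*R1:  [   0  -16   18   -4   50 ]
R3 <- R3 - (3)*R2:  [  0   0   2   6  -2 ]
R4 <- R4 - (4)*R2:  [  0   0  -2  -8   6 ]
R4 <- R4 - (-1)*R3:  [  0   0   0  -2   4 ]
Row echelon form:
[ -1   1  -5  -4  |  -11 ]
[  0  -4   5   1  |   11 ]
[  0   0   2   6  |   -2 ]
[  0   0   0  -2  |    4 ]
Back-substitution:
x_4 = (4) / -2 = -2
x_3 = (-2 - (6)*(-2)) / 2 = 5
x_2 = (11 - (5)*(5) - (1)*(-2)) / -4 = 3
x_1 = (-11 - (1)*(3) - (-5)*(5) - (-4)*(-2)) / -1 = -3

(-3, 3, 5, -2)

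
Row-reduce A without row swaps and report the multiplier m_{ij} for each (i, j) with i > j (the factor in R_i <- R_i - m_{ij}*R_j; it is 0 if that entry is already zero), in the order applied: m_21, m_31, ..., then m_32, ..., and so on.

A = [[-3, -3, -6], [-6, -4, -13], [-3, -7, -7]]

Forward elimination:
R2 <- R2 - (2)*R1:  [  0   2  -1 ]
R3 <- R3 - (1)*R1:  [  0  -4  -1 ]
R3 <- R3 - (-2)*R2:  [  0   0  -3 ]
Multipliers (in order of application): m_{21} = 2, m_{31} = 1, m_{32} = -2

multipliers: 2, 1, -2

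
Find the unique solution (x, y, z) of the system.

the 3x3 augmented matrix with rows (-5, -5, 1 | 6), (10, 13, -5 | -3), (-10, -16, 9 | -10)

Forward elimination on [A|b]:
R2 <- R2 - (-2)*R1:  [  0   3  -3   9 ]
R3 <- R3 - (2)*R1:  [   0   -6    7  -22 ]
R3 <- R3 - (-2)*R2:  [  0   0   1  -4 ]
Row echelon form:
[ -5  -5   1  |   6 ]
[  0   3  -3  |   9 ]
[  0   0   1  |  -4 ]
Back-substitution:
z = (-4) / 1 = -4
y = (9 - (-3)*(-4)) / 3 = -1
x = (6 - (-5)*(-1) - (1)*(-4)) / -5 = -1

(-1, -1, -4)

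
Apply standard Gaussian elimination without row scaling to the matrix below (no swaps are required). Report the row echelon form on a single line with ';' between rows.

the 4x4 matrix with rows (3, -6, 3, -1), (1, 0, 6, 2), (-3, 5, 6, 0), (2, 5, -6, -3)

Forward elimination:
R2 <- R2 - (1/3)*R1:  [   0    2    5  7/3 ]
R3 <- R3 - (-1)*R1:  [  0  -1   9  -1 ]
R4 <- R4 - (2/3)*R1:  [    0     9    -8  -7/3 ]
R3 <- R3 - (-1/2)*R2:  [    0     0  23/2   1/6 ]
R4 <- R4 - (9/2)*R2:  [     0      0  -61/2  -77/6 ]
R4 <- R4 - (-61/23)*R3:  [       0        0        0  -285/23 ]
Row echelon form:
[ 3  -6     3       -1 ]
[ 0   2     5      7/3 ]
[ 0   0  23/2      1/6 ]
[ 0   0     0  -285/23 ]

REF = [3 -6 3 -1; 0 2 5 7/3; 0 0 23/2 1/6; 0 0 0 -285/23]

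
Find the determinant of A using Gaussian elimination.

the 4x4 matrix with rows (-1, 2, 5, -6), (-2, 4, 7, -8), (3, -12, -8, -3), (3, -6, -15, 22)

Forward elimination:
R2 <- R2 - (2)*R1:  [  0   0  -3   4 ]
R3 <- R3 - (-3)*R1:  [   0   -6    7  -21 ]
R4 <- R4 - (-3)*R1:  [ 0  0  0  4 ]
R2 <-> R3   (pivot in column 2 was zero)
[ -1   2   5   -6 ]
[  0  -6   7  -21 ]
[  0   0  -3    4 ]
[  0   0   0    4 ]
Upper-triangular form:
[ -1   2   5   -6 ]
[  0  -6   7  -21 ]
[  0   0  -3    4 ]
[  0   0   0    4 ]
det(A) = (-1)^1 * (-1) * (-6) * (-3) * (4) = 72  (1 row swap -> sign -1)

det(A) = 72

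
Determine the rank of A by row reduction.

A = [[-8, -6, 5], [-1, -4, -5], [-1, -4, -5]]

rank(A) = 2

Row reduction:
R2 <- R2 - (1/8)*R1:  [     0  -13/4  -45/8 ]
R3 <- R3 - (1/8)*R1:  [     0  -13/4  -45/8 ]
R3 <- R3 - (1)*R2:  [ 0  0  0 ]
Row echelon form:
[ -8     -6      5 ]
[  0  -13/4  -45/8 ]
[  0      0      0 ]
Nonzero rows / pivot columns: 2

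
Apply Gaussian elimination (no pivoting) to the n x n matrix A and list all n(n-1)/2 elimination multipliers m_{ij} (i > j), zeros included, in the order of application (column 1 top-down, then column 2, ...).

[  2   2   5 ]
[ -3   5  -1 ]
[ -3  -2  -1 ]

Forward elimination:
R2 <- R2 - (-3/2)*R1:  [    0     8  13/2 ]
R3 <- R3 - (-3/2)*R1:  [    0     1  13/2 ]
R3 <- R3 - (1/8)*R2:  [     0      0  91/16 ]
Multipliers (in order of application): m_{21} = -3/2, m_{31} = -3/2, m_{32} = 1/8

multipliers: -3/2, -3/2, 1/8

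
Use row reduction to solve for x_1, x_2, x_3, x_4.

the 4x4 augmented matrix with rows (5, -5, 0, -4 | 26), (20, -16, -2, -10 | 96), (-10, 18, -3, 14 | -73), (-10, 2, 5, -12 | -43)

Forward elimination on [A|b]:
R2 <- R2 - (4)*R1:  [  0   4  -2   6  -8 ]
R3 <- R3 - (-2)*R1:  [   0    8   -3    6  -21 ]
R4 <- R4 - (-2)*R1:  [   0   -8    5  -20    9 ]
R3 <- R3 - (2)*R2:  [  0   0   1  -6  -5 ]
R4 <- R4 - (-2)*R2:  [  0   0   1  -8  -7 ]
R4 <- R4 - (1)*R3:  [  0   0   0  -2  -2 ]
Row echelon form:
[ 5  -5   0  -4  |  26 ]
[ 0   4  -2   6  |  -8 ]
[ 0   0   1  -6  |  -5 ]
[ 0   0   0  -2  |  -2 ]
Back-substitution:
x_4 = (-2) / -2 = 1
x_3 = (-5 - (-6)*(1)) / 1 = 1
x_2 = (-8 - (-2)*(1) - (6)*(1)) / 4 = -3
x_1 = (26 - (-5)*(-3) - (-4)*(1)) / 5 = 3

(3, -3, 1, 1)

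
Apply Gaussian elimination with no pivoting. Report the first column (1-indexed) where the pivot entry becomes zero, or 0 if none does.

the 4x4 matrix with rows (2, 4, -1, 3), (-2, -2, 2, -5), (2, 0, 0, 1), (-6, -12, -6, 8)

Naive forward elimination:
R2 <- R2 - (-1)*R1:  [  0   2   1  -2 ]
R3 <- R3 - (1)*R1:  [  0  -4   1  -2 ]
R4 <- R4 - (-3)*R1:  [  0   0  -9  17 ]
R3 <- R3 - (-2)*R2:  [  0   0   3  -6 ]
R4 <- R4 - (-3)*R3:  [  0   0   0  -1 ]
All pivots nonzero; naive elimination completes without hitting a zero pivot.

first zero-pivot column = 0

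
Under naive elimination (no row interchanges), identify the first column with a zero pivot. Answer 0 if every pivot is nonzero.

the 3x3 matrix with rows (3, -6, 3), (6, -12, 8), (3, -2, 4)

first zero-pivot column = 2

Naive forward elimination:
R2 <- R2 - (2)*R1:  [ 0  0  2 ]
R3 <- R3 - (1)*R1:  [ 0  4  1 ]
Matrix at this point:
[ 3  -6  3 ]
[ 0   0  2 ]
[ 0   4  1 ]
Pivot entry (2,2) is zero but row 3 has 4 in column 2 -> naive elimination stops; a row interchange (e.g. R2 <-> R3) would be required here.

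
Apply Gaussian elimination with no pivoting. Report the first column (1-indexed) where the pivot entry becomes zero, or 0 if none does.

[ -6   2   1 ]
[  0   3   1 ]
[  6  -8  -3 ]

first zero-pivot column = 3

Naive forward elimination:
R3 <- R3 - (-1)*R1:  [  0  -6  -2 ]
R3 <- R3 - (-2)*R2:  [ 0  0  0 ]
Matrix at this point:
[ -6  2  1 ]
[  0  3  1 ]
[  0  0  0 ]
Pivot entry (3,3) in the last row is zero and there are no rows below to swap with -> zero pivot in column 3 (A is singular).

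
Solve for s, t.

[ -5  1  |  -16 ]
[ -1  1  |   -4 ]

Forward elimination on [A|b]:
R2 <- R2 - (1/5)*R1:  [    0   4/5  -4/5 ]
Row echelon form:
[ -5    1  |   -16 ]
[  0  4/5  |  -4/5 ]
Back-substitution:
t = (-4/5) / (4/5) = -1
s = (-16 - (1)*(-1)) / -5 = 3

(3, -1)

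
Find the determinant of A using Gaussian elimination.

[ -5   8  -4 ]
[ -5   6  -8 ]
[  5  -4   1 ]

Forward elimination:
R2 <- R2 - (1)*R1:  [  0  -2  -4 ]
R3 <- R3 - (-1)*R1:  [  0   4  -3 ]
R3 <- R3 - (-2)*R2:  [   0    0  -11 ]
Upper-triangular form:
[ -5   8   -4 ]
[  0  -2   -4 ]
[  0   0  -11 ]
det(A) = (-1)^0 * (-5) * (-2) * (-11) = -110  (0 row swaps -> sign +1)

det(A) = -110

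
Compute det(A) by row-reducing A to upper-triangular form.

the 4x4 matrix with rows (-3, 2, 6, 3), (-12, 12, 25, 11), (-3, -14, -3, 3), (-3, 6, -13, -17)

Forward elimination:
R2 <- R2 - (4)*R1:  [  0   4   1  -1 ]
R3 <- R3 - (1)*R1:  [   0  -16   -9    0 ]
R4 <- R4 - (1)*R1:  [   0    4  -19  -20 ]
R3 <- R3 - (-4)*R2:  [  0   0  -5  -4 ]
R4 <- R4 - (1)*R2:  [   0    0  -20  -19 ]
R4 <- R4 - (4)*R3:  [  0   0   0  -3 ]
Upper-triangular form:
[ -3  2   6   3 ]
[  0  4   1  -1 ]
[  0  0  -5  -4 ]
[  0  0   0  -3 ]
det(A) = (-1)^0 * (-3) * (4) * (-5) * (-3) = -180  (0 row swaps -> sign +1)

det(A) = -180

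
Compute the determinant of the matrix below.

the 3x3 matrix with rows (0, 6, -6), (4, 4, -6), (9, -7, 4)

Forward elimination:
R1 <-> R2   (pivot in column 1 was zero)
[ 4   4  -6 ]
[ 0   6  -6 ]
[ 9  -7   4 ]
R3 <- R3 - (9/4)*R1:  [    0   -16  35/2 ]
R3 <- R3 - (-8/3)*R2:  [   0    0  3/2 ]
Upper-triangular form:
[ 4  4   -6 ]
[ 0  6   -6 ]
[ 0  0  3/2 ]
det(A) = (-1)^1 * (4) * (6) * (3/2) = -36  (1 row swap -> sign -1)

det(A) = -36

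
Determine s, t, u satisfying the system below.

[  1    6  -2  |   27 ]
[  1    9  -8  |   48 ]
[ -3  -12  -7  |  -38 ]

(-5, 5, -1)

Forward elimination on [A|b]:
R2 <- R2 - (1)*R1:  [  0   3  -6  21 ]
R3 <- R3 - (-3)*R1:  [   0    6  -13   43 ]
R3 <- R3 - (2)*R2:  [  0   0  -1   1 ]
Row echelon form:
[ 1  6  -2  |  27 ]
[ 0  3  -6  |  21 ]
[ 0  0  -1  |   1 ]
Back-substitution:
u = (1) / -1 = -1
t = (21 - (-6)*(-1)) / 3 = 5
s = (27 - (6)*(5) - (-2)*(-1)) / 1 = -5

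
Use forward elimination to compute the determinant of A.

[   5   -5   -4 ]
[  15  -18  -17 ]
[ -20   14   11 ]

det(A) = -75

Forward elimination:
R2 <- R2 - (3)*R1:  [  0  -3  -5 ]
R3 <- R3 - (-4)*R1:  [  0  -6  -5 ]
R3 <- R3 - (2)*R2:  [ 0  0  5 ]
Upper-triangular form:
[ 5  -5  -4 ]
[ 0  -3  -5 ]
[ 0   0   5 ]
det(A) = (-1)^0 * (5) * (-3) * (5) = -75  (0 row swaps -> sign +1)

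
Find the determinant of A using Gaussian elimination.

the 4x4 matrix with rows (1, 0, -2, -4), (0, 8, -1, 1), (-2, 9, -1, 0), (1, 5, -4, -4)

Forward elimination:
R3 <- R3 - (-2)*R1:  [  0   9  -5  -8 ]
R4 <- R4 - (1)*R1:  [  0   5  -2   0 ]
R3 <- R3 - (9/8)*R2:  [     0      0  -31/8  -73/8 ]
R4 <- R4 - (5/8)*R2:  [     0      0  -11/8   -5/8 ]
R4 <- R4 - (11/31)*R3:  [     0      0      0  81/31 ]
Upper-triangular form:
[ 1  0     -2     -4 ]
[ 0  8     -1      1 ]
[ 0  0  -31/8  -73/8 ]
[ 0  0      0  81/31 ]
det(A) = (-1)^0 * (1) * (8) * (-31/8) * (81/31) = -81  (0 row swaps -> sign +1)

det(A) = -81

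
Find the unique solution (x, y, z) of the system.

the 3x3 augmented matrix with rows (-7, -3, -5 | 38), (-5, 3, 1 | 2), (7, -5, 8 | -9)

(-3, -4, -1)

Forward elimination on [A|b]:
R2 <- R2 - (5/7)*R1:  [      0    36/7    32/7  -176/7 ]
R3 <- R3 - (-1)*R1:  [  0  -8   3  29 ]
R3 <- R3 - (-14/9)*R2:  [     0      0   91/9  -91/9 ]
Row echelon form:
[ -7    -3    -5  |      38 ]
[  0  36/7  32/7  |  -176/7 ]
[  0     0  91/9  |   -91/9 ]
Back-substitution:
z = (-91/9) / (91/9) = -1
y = (-176/7 - (32/7)*(-1)) / (36/7) = -4
x = (38 - (-3)*(-4) - (-5)*(-1)) / -7 = -3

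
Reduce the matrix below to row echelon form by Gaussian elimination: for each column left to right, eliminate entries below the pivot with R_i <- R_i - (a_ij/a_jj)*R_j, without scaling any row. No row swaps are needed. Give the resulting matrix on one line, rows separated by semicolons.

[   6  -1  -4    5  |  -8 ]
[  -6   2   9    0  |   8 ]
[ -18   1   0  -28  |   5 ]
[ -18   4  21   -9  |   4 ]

Forward elimination:
R2 <- R2 - (-1)*R1:  [ 0  1  5  5  0 ]
R3 <- R3 - (-3)*R1:  [   0   -2  -12  -13  -19 ]
R4 <- R4 - (-3)*R1:  [   0    1    9    6  -20 ]
R3 <- R3 - (-2)*R2:  [   0    0   -2   -3  -19 ]
R4 <- R4 - (1)*R2:  [   0    0    4    1  -20 ]
R4 <- R4 - (-2)*R3:  [   0    0    0   -5  -58 ]
Row echelon form:
[ 6  -1  -4   5  |   -8 ]
[ 0   1   5   5  |    0 ]
[ 0   0  -2  -3  |  -19 ]
[ 0   0   0  -5  |  -58 ]

REF = [6 -1 -4 5 -8; 0 1 5 5 0; 0 0 -2 -3 -19; 0 0 0 -5 -58]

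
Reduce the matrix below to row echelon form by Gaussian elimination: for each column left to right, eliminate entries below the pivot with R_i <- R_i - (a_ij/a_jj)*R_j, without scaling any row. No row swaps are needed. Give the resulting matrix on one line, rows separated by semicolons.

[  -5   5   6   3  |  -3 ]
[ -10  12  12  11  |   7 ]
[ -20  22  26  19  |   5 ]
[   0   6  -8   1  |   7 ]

REF = [-5 5 6 3 -3; 0 2 0 5 13; 0 0 2 2 4; 0 0 0 -6 -16]

Forward elimination:
R2 <- R2 - (2)*R1:  [  0   2   0   5  13 ]
R3 <- R3 - (4)*R1:  [  0   2   2   7  17 ]
R3 <- R3 - (1)*R2:  [ 0  0  2  2  4 ]
R4 <- R4 - (3)*R2:  [   0    0   -8  -14  -32 ]
R4 <- R4 - (-4)*R3:  [   0    0    0   -6  -16 ]
Row echelon form:
[ -5  5  6   3  |   -3 ]
[  0  2  0   5  |   13 ]
[  0  0  2   2  |    4 ]
[  0  0  0  -6  |  -16 ]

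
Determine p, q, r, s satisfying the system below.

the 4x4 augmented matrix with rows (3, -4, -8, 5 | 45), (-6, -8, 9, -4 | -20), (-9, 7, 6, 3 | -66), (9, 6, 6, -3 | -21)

Forward elimination on [A|b]:
R2 <- R2 - (-2)*R1:  [   0  -16   -7    6   70 ]
R3 <- R3 - (-3)*R1:  [   0   -5  -18   18   69 ]
R4 <- R4 - (3)*R1:  [    0    18    30   -18  -156 ]
R3 <- R3 - (5/16)*R2:  [       0        0  -253/16    129/8    377/8 ]
R4 <- R4 - (-9/8)*R2:  [      0       0   177/8   -45/4  -309/4 ]
R4 <- R4 - (-354/253)*R3:  [         0          0          0   2862/253  -2862/253 ]
Row echelon form:
[ 3   -4       -8         5  |         45 ]
[ 0  -16       -7         6  |         70 ]
[ 0    0  -253/16     129/8  |      377/8 ]
[ 0    0        0  2862/253  |  -2862/253 ]
Back-substitution:
s = (-2862/253) / (2862/253) = -1
r = (377/8 - (129/8)*(-1)) / (-253/16) = -4
q = (70 - (-7)*(-4) - (6)*(-1)) / -16 = -3
p = (45 - (-4)*(-3) - (-8)*(-4) - (5)*(-1)) / 3 = 2

(2, -3, -4, -1)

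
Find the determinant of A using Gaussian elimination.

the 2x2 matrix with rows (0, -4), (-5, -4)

det(A) = -20

Forward elimination:
R1 <-> R2   (pivot in column 1 was zero)
[ -5  -4 ]
[  0  -4 ]
Upper-triangular form:
[ -5  -4 ]
[  0  -4 ]
det(A) = (-1)^1 * (-5) * (-4) = -20  (1 row swap -> sign -1)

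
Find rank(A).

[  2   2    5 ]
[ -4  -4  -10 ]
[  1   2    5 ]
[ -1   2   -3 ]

Row reduction:
R2 <- R2 - (-2)*R1:  [ 0  0  0 ]
R3 <- R3 - (1/2)*R1:  [   0    1  5/2 ]
R4 <- R4 - (-1/2)*R1:  [    0     3  -1/2 ]
R2 <-> R3   (pivot in column 2 was zero)
[ 2  2     5 ]
[ 0  1   5/2 ]
[ 0  0     0 ]
[ 0  3  -1/2 ]
R4 <- R4 - (3)*R2:  [  0   0  -8 ]
R3 <-> R4   (pivot in column 3 was zero)
[ 2  2    5 ]
[ 0  1  5/2 ]
[ 0  0   -8 ]
[ 0  0    0 ]
Row echelon form:
[ 2  2    5 ]
[ 0  1  5/2 ]
[ 0  0   -8 ]
[ 0  0    0 ]
Nonzero rows / pivot columns: 3

rank(A) = 3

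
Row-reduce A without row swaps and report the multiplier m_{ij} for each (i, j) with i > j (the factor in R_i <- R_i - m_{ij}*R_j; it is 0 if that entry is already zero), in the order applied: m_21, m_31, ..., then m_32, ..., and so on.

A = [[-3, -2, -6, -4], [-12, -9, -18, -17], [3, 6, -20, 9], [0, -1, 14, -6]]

multipliers: 4, -1, 0, -4, 1, -4

Forward elimination:
R2 <- R2 - (4)*R1:  [  0  -1   6  -1 ]
R3 <- R3 - (-1)*R1:  [   0    4  -26    5 ]
R4: entry in column 1 is already 0 -> m_{41} = 0 (no row operation needed)
R3 <- R3 - (-4)*R2:  [  0   0  -2   1 ]
R4 <- R4 - (1)*R2:  [  0   0   8  -5 ]
R4 <- R4 - (-4)*R3:  [  0   0   0  -1 ]
Multipliers (in order of application): m_{21} = 4, m_{31} = -1, m_{41} = 0, m_{32} = -4, m_{42} = 1, m_{43} = -4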